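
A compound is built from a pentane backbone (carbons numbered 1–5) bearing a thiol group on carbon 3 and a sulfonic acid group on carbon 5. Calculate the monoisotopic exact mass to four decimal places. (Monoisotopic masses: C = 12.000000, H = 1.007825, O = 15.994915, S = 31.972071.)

184.0228

Atom tally by fragment:
  CH3 → C:1 H:3
  CH2 → C:1 H:2
  CH(SH) → C:1 H:2 S:1
  CH2 → C:1 H:2
  CH2SO3H → C:1 H:3 S:1 O:3
Element totals:
  C: 5
  H: 12
  O: 3
  S: 2
Molecular formula: C5H12O3S2.
  M = 5(12.0) + 12(1.007825) + 3(15.994915) + 2(31.972071)
    = 60.000000 + 12.093900 + 47.984745 + 63.944142 = 184.022787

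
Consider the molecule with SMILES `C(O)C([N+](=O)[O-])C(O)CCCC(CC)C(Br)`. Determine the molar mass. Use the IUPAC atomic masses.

Atom tally by fragment:
  HOCH2 → C:1 H:3 O:1
  CH(NO2) → C:1 H:1 N:1 O:2
  CH(OH) → C:1 H:2 O:1
  CH2 → C:1 H:2
  CH2 → C:1 H:2
  CH2 → C:1 H:2
  CH(C2H5) → C:3 H:6
  CH2Br → C:1 H:2 Br:1
Element totals:
  C: 10
  H: 20
  Br: 1
  N: 1
  O: 4
Molecular formula: C10H20BrNO4.
  M = 10(12.011) + 20(1.008) + 79.904 + 14.007 + 4(15.999)
    = 120.110 + 20.160 + 79.904 + 14.007 + 63.996 = 298.177

298.18 g/mol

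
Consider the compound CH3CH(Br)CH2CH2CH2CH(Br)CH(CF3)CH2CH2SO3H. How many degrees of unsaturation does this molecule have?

Atom tally by fragment:
  CH3 → C:1 H:3
  CH(Br) → C:1 H:1 Br:1
  CH2 → C:1 H:2
  CH2 → C:1 H:2
  CH2 → C:1 H:2
  CH(Br) → C:1 H:1 Br:1
  CH(CF3) → C:2 H:1 F:3
  CH2 → C:1 H:2
  CH2SO3H → C:1 H:3 S:1 O:3
Element totals:
  C: 10
  H: 17
  Br: 2
  F: 3
  O: 3
  S: 1
Molecular formula: C10H17Br2F3O3S.
DoU = (2C + 2 + N − H − X) / 2 = (2·10 + 2 + 0 − 17 − 5) / 2 = 0.

0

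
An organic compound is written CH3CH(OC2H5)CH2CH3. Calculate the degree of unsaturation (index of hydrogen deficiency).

0

Element totals:
  C: 6
  H: 14
  O: 1
Molecular formula: C6H14O.
DoU = (2C + 2 + N − H − X) / 2 = (2·6 + 2 + 0 − 14 − 0) / 2 = 0.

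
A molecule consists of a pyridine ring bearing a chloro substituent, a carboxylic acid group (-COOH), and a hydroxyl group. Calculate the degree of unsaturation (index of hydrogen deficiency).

Atom tally by fragment:
  pyridine ring core → C:5 H:5 N:1
  (− 3 ring H displaced by substituents)
  + Cl → Cl:1
  + COOH → C:1 H:1 O:2
  + OH → O:1 H:1
Element totals:
  C: 6
  H: 4
  Cl: 1
  N: 1
  O: 3
Molecular formula: C6H4ClNO3.
DoU = (2C + 2 + N − H − X) / 2 = (2·6 + 2 + 1 − 4 − 1) / 2 = 5.

5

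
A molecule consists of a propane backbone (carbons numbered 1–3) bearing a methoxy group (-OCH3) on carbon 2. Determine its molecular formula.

C4H10O

Atom tally by fragment:
  CH3 → C:1 H:3
  CH(OCH3) → C:2 H:4 O:1
  CH3 → C:1 H:3
Element totals:
  C: 4
  H: 10
  O: 1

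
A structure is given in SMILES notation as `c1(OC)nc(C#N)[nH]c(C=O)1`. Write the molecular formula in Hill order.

Atom tally by fragment:
  imidazole ring core → C:3 H:4 N:2
  (− 3 ring H displaced by substituents)
  + OCH3 → C:1 H:3 O:1
  + CN → C:1 N:1
  + CHO → C:1 H:1 O:1
Element totals:
  C: 6
  H: 5
  N: 3
  O: 2

C6H5N3O2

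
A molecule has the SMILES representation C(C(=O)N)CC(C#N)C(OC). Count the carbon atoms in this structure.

Atom tally by fragment:
  H2NOCCH2 → C:2 H:4 O:1 N:1
  CH2 → C:1 H:2
  CH(CN) → C:2 H:1 N:1
  CH2OCH3 → C:2 H:5 O:1
Element totals:
  C: 7
  H: 12
  N: 2
  O: 2

7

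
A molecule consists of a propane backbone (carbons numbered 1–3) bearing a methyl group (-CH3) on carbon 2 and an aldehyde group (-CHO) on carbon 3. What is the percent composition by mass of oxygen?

Atom tally by fragment:
  CH3 → C:1 H:3
  CH(CH3) → C:2 H:4
  CH2CHO → C:2 H:3 O:1
Element totals:
  C: 5
  H: 10
  O: 1
Molecular formula: C5H10O.
Molar mass = 86.134 g/mol.
Mass from O: 1 × 15.999 = 15.999 g/mol.
%O = 15.999 / 86.134 × 100 = 18.57%.

18.57%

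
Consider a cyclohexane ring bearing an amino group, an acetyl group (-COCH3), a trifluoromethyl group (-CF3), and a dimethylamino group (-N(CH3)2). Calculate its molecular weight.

Atom tally by fragment:
  cyclohexane ring core → C:6 H:12
  (− 4 ring H displaced by substituents)
  + NH2 → N:1 H:2
  + COCH3 → C:2 H:3 O:1
  + CF3 → C:1 F:3
  + N(CH3)2 → N:1 C:2 H:6
Element totals:
  C: 11
  H: 19
  F: 3
  N: 2
  O: 1
Molecular formula: C11H19F3N2O.
  M = 11(12.011) + 19(1.008) + 3(18.998) + 2(14.007) + 15.999
    = 132.121 + 19.152 + 56.994 + 28.014 + 15.999 = 252.280

252.28 g/mol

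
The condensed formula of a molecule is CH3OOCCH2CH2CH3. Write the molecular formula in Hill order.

Element totals:
  C: 5
  H: 10
  O: 2

C5H10O2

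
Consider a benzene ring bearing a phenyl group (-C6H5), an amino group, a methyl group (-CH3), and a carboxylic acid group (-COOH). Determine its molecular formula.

C14H13NO2

Atom tally by fragment:
  benzene ring core → C:6 H:6
  (− 4 ring H displaced by substituents)
  + C6H5 → C:6 H:5
  + NH2 → N:1 H:2
  + CH3 → C:1 H:3
  + COOH → C:1 H:1 O:2
Element totals:
  C: 14
  H: 13
  N: 1
  O: 2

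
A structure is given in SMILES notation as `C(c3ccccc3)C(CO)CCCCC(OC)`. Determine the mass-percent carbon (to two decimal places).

Atom tally by fragment:
  C6H5CH2 → C:7 H:7
  CH(CH2OH) → C:2 H:4 O:1
  CH2 → C:1 H:2
  CH2 → C:1 H:2
  CH2 → C:1 H:2
  CH2 → C:1 H:2
  CH2OCH3 → C:2 H:5 O:1
Element totals:
  C: 15
  H: 24
  O: 2
Molecular formula: C15H24O2.
Molar mass = 236.355 g/mol.
Mass from C: 15 × 12.011 = 180.165 g/mol.
%C = 180.165 / 236.355 × 100 = 76.23%.

76.23%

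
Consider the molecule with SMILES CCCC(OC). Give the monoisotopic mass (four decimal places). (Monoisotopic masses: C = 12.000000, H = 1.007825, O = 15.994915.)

Atom tally by fragment:
  CH3 → C:1 H:3
  CH2 → C:1 H:2
  CH2 → C:1 H:2
  CH2OCH3 → C:2 H:5 O:1
Element totals:
  C: 5
  H: 12
  O: 1
Molecular formula: C5H12O.
  M = 5(12.0) + 12(1.007825) + 15.994915
    = 60.000000 + 12.093900 + 15.994915 = 88.088815

88.0888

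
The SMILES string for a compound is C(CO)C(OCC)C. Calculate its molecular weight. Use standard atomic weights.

118.18 g/mol

Atom tally by fragment:
  HOCH2CH2 → C:2 H:5 O:1
  CH(OC2H5) → C:3 H:6 O:1
  CH3 → C:1 H:3
Element totals:
  C: 6
  H: 14
  O: 2
Molecular formula: C6H14O2.
  M = 6(12.011) + 14(1.008) + 2(15.999)
    = 72.066 + 14.112 + 31.998 = 118.176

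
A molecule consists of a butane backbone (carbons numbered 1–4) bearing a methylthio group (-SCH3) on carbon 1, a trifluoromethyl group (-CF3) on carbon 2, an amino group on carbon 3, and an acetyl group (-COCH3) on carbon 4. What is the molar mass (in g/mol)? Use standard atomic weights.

229.26 g/mol

Atom tally by fragment:
  CH3SCH2 → C:2 H:5 S:1
  CH(CF3) → C:2 H:1 F:3
  CH(NH2) → C:1 H:3 N:1
  CH2COCH3 → C:3 H:5 O:1
Element totals:
  C: 8
  H: 14
  F: 3
  N: 1
  O: 1
  S: 1
Molecular formula: C8H14F3NOS.
  M = 8(12.011) + 14(1.008) + 3(18.998) + 14.007 + 15.999 + 32.06
    = 96.088 + 14.112 + 56.994 + 14.007 + 15.999 + 32.060 = 229.260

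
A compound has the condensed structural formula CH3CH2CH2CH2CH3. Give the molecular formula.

Element totals:
  C: 5
  H: 12

C5H12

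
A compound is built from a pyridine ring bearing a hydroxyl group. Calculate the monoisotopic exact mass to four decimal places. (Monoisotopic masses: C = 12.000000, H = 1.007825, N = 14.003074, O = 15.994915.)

95.0371

Atom tally by fragment:
  pyridine ring core → C:5 H:5 N:1
  (− 1 ring H displaced by substituents)
  + OH → O:1 H:1
Element totals:
  C: 5
  H: 5
  N: 1
  O: 1
Molecular formula: C5H5NO.
  M = 5(12.0) + 5(1.007825) + 14.003074 + 15.994915
    = 60.000000 + 5.039125 + 14.003074 + 15.994915 = 95.037114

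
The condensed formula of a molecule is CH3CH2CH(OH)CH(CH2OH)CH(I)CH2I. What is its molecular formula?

Atom tally by fragment:
  CH3 → C:1 H:3
  CH2 → C:1 H:2
  CH(OH) → C:1 H:2 O:1
  CH(CH2OH) → C:2 H:4 O:1
  CH(I) → C:1 H:1 I:1
  CH2I → C:1 H:2 I:1
Element totals:
  C: 7
  H: 14
  I: 2
  O: 2

C7H14I2O2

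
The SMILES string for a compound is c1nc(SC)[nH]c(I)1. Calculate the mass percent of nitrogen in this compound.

11.67%

Atom tally by fragment:
  imidazole ring core → C:3 H:4 N:2
  (− 2 ring H displaced by substituents)
  + SCH3 → C:1 H:3 S:1
  + I → I:1
Element totals:
  C: 4
  H: 5
  I: 1
  N: 2
  S: 1
Molecular formula: C4H5IN2S.
Molar mass = 240.062 g/mol.
Mass from N: 2 × 14.007 = 28.014 g/mol.
%N = 28.014 / 240.062 × 100 = 11.67%.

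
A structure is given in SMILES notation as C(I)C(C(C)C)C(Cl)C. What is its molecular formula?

Atom tally by fragment:
  ICH2 → C:1 H:2 I:1
  CH(CH(CH3)2) → C:4 H:8
  CH(Cl) → C:1 H:1 Cl:1
  CH3 → C:1 H:3
Element totals:
  C: 7
  H: 14
  Cl: 1
  I: 1

C7H14ClI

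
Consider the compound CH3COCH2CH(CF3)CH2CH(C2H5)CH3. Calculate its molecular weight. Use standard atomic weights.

Element totals:
  C: 10
  H: 17
  F: 3
  O: 1
Molecular formula: C10H17F3O.
  M = 10(12.011) + 17(1.008) + 3(18.998) + 15.999
    = 120.110 + 17.136 + 56.994 + 15.999 = 210.239

210.24 g/mol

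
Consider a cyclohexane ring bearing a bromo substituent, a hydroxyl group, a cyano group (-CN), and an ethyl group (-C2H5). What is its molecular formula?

Atom tally by fragment:
  cyclohexane ring core → C:6 H:12
  (− 4 ring H displaced by substituents)
  + Br → Br:1
  + OH → O:1 H:1
  + CN → C:1 N:1
  + C2H5 → C:2 H:5
Element totals:
  C: 9
  H: 14
  Br: 1
  N: 1
  O: 1

C9H14BrNO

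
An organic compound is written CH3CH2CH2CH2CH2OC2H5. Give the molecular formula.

Atom tally by fragment:
  CH3 → C:1 H:3
  CH2 → C:1 H:2
  CH2 → C:1 H:2
  CH2 → C:1 H:2
  CH2OC2H5 → C:3 H:7 O:1
Element totals:
  C: 7
  H: 16
  O: 1

C7H16O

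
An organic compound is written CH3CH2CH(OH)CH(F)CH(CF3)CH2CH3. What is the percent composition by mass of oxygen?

7.91%

Element totals:
  C: 8
  H: 14
  F: 4
  O: 1
Molecular formula: C8H14F4O.
Molar mass = 202.191 g/mol.
Mass from O: 1 × 15.999 = 15.999 g/mol.
%O = 15.999 / 202.191 × 100 = 7.91%.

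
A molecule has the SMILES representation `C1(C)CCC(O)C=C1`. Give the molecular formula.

Atom tally by fragment:
  cyclohexene ring core → C:6 H:10
  (− 2 ring H displaced by substituents)
  + CH3 → C:1 H:3
  + OH → O:1 H:1
Element totals:
  C: 7
  H: 12
  O: 1

C7H12O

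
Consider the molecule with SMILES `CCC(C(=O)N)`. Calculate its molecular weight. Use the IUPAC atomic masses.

87.12 g/mol

Atom tally by fragment:
  CH3 → C:1 H:3
  CH2 → C:1 H:2
  CH2CONH2 → C:2 H:4 O:1 N:1
Element totals:
  C: 4
  H: 9
  N: 1
  O: 1
Molecular formula: C4H9NO.
  M = 4(12.011) + 9(1.008) + 14.007 + 15.999
    = 48.044 + 9.072 + 14.007 + 15.999 = 87.122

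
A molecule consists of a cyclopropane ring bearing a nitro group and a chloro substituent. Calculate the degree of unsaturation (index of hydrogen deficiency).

2

Atom tally by fragment:
  cyclopropane ring core → C:3 H:6
  (− 2 ring H displaced by substituents)
  + NO2 → N:1 O:2
  + Cl → Cl:1
Element totals:
  C: 3
  H: 4
  Cl: 1
  N: 1
  O: 2
Molecular formula: C3H4ClNO2.
DoU = (2C + 2 + N − H − X) / 2 = (2·3 + 2 + 1 − 4 − 1) / 2 = 2.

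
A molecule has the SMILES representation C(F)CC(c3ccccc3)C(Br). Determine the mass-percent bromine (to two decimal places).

34.57%

Atom tally by fragment:
  FCH2 → C:1 H:2 F:1
  CH2 → C:1 H:2
  CH(C6H5) → C:7 H:6
  CH2Br → C:1 H:2 Br:1
Element totals:
  C: 10
  H: 12
  Br: 1
  F: 1
Molecular formula: C10H12BrF.
Molar mass = 231.108 g/mol.
Mass from Br: 1 × 79.904 = 79.904 g/mol.
%Br = 79.904 / 231.108 × 100 = 34.57%.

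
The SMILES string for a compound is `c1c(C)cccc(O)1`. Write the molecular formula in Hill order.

Atom tally by fragment:
  benzene ring core → C:6 H:6
  (− 2 ring H displaced by substituents)
  + CH3 → C:1 H:3
  + OH → O:1 H:1
Element totals:
  C: 7
  H: 8
  O: 1

C7H8O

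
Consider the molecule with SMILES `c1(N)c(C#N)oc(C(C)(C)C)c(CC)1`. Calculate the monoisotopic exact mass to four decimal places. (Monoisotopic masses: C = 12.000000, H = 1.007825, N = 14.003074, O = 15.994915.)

Atom tally by fragment:
  furan ring core → C:4 H:4 O:1
  (− 4 ring H displaced by substituents)
  + NH2 → N:1 H:2
  + CN → C:1 N:1
  + C(CH3)3 → C:4 H:9
  + C2H5 → C:2 H:5
Element totals:
  C: 11
  H: 16
  N: 2
  O: 1
Molecular formula: C11H16N2O.
  M = 11(12.0) + 16(1.007825) + 2(14.003074) + 15.994915
    = 132.000000 + 16.125200 + 28.006148 + 15.994915 = 192.126263

192.1263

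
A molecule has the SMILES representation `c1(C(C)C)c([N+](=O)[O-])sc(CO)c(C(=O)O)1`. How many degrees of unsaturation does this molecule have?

5

Atom tally by fragment:
  thiophene ring core → C:4 H:4 S:1
  (− 4 ring H displaced by substituents)
  + CH(CH3)2 → C:3 H:7
  + NO2 → N:1 O:2
  + CH2OH → C:1 H:3 O:1
  + COOH → C:1 H:1 O:2
Element totals:
  C: 9
  H: 11
  N: 1
  O: 5
  S: 1
Molecular formula: C9H11NO5S.
DoU = (2C + 2 + N − H − X) / 2 = (2·9 + 2 + 1 − 11 − 0) / 2 = 5.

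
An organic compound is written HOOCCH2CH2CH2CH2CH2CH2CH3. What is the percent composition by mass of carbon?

66.63%

Atom tally by fragment:
  HOOCCH2 → C:2 H:3 O:2
  CH2 → C:1 H:2
  CH2 → C:1 H:2
  CH2 → C:1 H:2
  CH2 → C:1 H:2
  CH2 → C:1 H:2
  CH3 → C:1 H:3
Element totals:
  C: 8
  H: 16
  O: 2
Molecular formula: C8H16O2.
Molar mass = 144.214 g/mol.
Mass from C: 8 × 12.011 = 96.088 g/mol.
%C = 96.088 / 144.214 × 100 = 66.63%.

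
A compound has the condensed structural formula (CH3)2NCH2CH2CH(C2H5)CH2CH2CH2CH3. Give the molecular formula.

C11H25N

Atom tally by fragment:
  (CH3)2NCH2 → C:3 H:8 N:1
  CH2 → C:1 H:2
  CH(C2H5) → C:3 H:6
  CH2 → C:1 H:2
  CH2 → C:1 H:2
  CH2 → C:1 H:2
  CH3 → C:1 H:3
Element totals:
  C: 11
  H: 25
  N: 1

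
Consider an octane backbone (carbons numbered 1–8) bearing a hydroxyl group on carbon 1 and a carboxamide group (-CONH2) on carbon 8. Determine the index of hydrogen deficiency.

1

Atom tally by fragment:
  HOCH2 → C:1 H:3 O:1
  CH2 → C:1 H:2
  CH2 → C:1 H:2
  CH2 → C:1 H:2
  CH2 → C:1 H:2
  CH2 → C:1 H:2
  CH2 → C:1 H:2
  CH2CONH2 → C:2 H:4 O:1 N:1
Element totals:
  C: 9
  H: 19
  N: 1
  O: 2
Molecular formula: C9H19NO2.
DoU = (2C + 2 + N − H − X) / 2 = (2·9 + 2 + 1 − 19 − 0) / 2 = 1.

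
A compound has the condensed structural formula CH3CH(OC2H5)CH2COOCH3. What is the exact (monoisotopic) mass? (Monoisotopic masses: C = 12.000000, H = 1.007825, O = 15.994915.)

146.0943

Atom tally by fragment:
  CH3 → C:1 H:3
  CH(OC2H5) → C:3 H:6 O:1
  CH2COOCH3 → C:3 H:5 O:2
Element totals:
  C: 7
  H: 14
  O: 3
Molecular formula: C7H14O3.
  M = 7(12.0) + 14(1.007825) + 3(15.994915)
    = 84.000000 + 14.109550 + 47.984745 = 146.094295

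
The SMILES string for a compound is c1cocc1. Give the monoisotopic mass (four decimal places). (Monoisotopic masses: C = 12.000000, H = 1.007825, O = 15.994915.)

68.0262

Atom tally by fragment:
  furan ring core → C:4 H:4 O:1
Element totals:
  C: 4
  H: 4
  O: 1
Molecular formula: C4H4O.
  M = 4(12.0) + 4(1.007825) + 15.994915
    = 48.000000 + 4.031300 + 15.994915 = 68.026215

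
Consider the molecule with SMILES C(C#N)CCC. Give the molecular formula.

C5H9N

Atom tally by fragment:
  NCCH2 → C:2 H:2 N:1
  CH2 → C:1 H:2
  CH2 → C:1 H:2
  CH3 → C:1 H:3
Element totals:
  C: 5
  H: 9
  N: 1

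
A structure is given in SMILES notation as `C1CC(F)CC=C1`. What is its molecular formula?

C6H9F

Atom tally by fragment:
  cyclohexene ring core → C:6 H:10
  (− 1 ring H displaced by substituents)
  + F → F:1
Element totals:
  C: 6
  H: 9
  F: 1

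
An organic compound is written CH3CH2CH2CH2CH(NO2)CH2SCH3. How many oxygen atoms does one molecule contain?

2

Atom tally by fragment:
  CH3 → C:1 H:3
  CH2 → C:1 H:2
  CH2 → C:1 H:2
  CH2 → C:1 H:2
  CH(NO2) → C:1 H:1 N:1 O:2
  CH2SCH3 → C:2 H:5 S:1
Element totals:
  C: 7
  H: 15
  N: 1
  O: 2
  S: 1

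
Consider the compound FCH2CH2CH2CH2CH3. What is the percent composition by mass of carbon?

66.62%

Element totals:
  C: 5
  H: 11
  F: 1
Molecular formula: C5H11F.
Molar mass = 90.141 g/mol.
Mass from C: 5 × 12.011 = 60.055 g/mol.
%C = 60.055 / 90.141 × 100 = 66.62%.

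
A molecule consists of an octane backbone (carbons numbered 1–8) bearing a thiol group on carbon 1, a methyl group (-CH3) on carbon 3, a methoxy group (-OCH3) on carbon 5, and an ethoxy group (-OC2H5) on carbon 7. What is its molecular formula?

Atom tally by fragment:
  HSCH2 → C:1 H:3 S:1
  CH2 → C:1 H:2
  CH(CH3) → C:2 H:4
  CH2 → C:1 H:2
  CH(OCH3) → C:2 H:4 O:1
  CH2 → C:1 H:2
  CH(OC2H5) → C:3 H:6 O:1
  CH3 → C:1 H:3
Element totals:
  C: 12
  H: 26
  O: 2
  S: 1

C12H26O2S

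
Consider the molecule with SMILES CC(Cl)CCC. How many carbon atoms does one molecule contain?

Atom tally by fragment:
  CH3 → C:1 H:3
  CH(Cl) → C:1 H:1 Cl:1
  CH2 → C:1 H:2
  CH2 → C:1 H:2
  CH3 → C:1 H:3
Element totals:
  C: 5
  H: 11
  Cl: 1

5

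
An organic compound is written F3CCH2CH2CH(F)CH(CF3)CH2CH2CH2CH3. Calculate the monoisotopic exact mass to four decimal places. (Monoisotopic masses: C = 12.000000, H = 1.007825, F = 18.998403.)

268.1062

Element totals:
  C: 10
  H: 15
  F: 7
Molecular formula: C10H15F7.
  M = 10(12.0) + 15(1.007825) + 7(18.998403)
    = 120.000000 + 15.117375 + 132.988821 = 268.106196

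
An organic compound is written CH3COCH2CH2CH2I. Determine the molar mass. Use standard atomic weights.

Atom tally by fragment:
  CH3COCH2 → C:3 H:5 O:1
  CH2 → C:1 H:2
  CH2I → C:1 H:2 I:1
Element totals:
  C: 5
  H: 9
  I: 1
  O: 1
Molecular formula: C5H9IO.
  M = 5(12.011) + 9(1.008) + 126.904 + 15.999
    = 60.055 + 9.072 + 126.904 + 15.999 = 212.030

212.03 g/mol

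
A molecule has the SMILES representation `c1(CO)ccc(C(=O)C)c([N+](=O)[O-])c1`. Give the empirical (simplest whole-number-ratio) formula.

Atom tally by fragment:
  benzene ring core → C:6 H:6
  (− 3 ring H displaced by substituents)
  + CH2OH → C:1 H:3 O:1
  + COCH3 → C:2 H:3 O:1
  + NO2 → N:1 O:2
Element totals:
  C: 9
  H: 9
  N: 1
  O: 4
Molecular formula: C9H9NO4.
gcd of subscripts (9, 9, 1, 4) = 1, so the empirical formula equals the molecular formula.

C9H9NO4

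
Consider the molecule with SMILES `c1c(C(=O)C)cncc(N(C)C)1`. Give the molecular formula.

Atom tally by fragment:
  pyridine ring core → C:5 H:5 N:1
  (− 2 ring H displaced by substituents)
  + COCH3 → C:2 H:3 O:1
  + N(CH3)2 → N:1 C:2 H:6
Element totals:
  C: 9
  H: 12
  N: 2
  O: 1

C9H12N2O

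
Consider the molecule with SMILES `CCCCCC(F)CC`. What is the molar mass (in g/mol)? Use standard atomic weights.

132.22 g/mol

Atom tally by fragment:
  CH3 → C:1 H:3
  CH2 → C:1 H:2
  CH2 → C:1 H:2
  CH2 → C:1 H:2
  CH2 → C:1 H:2
  CH(F) → C:1 H:1 F:1
  CH2 → C:1 H:2
  CH3 → C:1 H:3
Element totals:
  C: 8
  H: 17
  F: 1
Molecular formula: C8H17F.
  M = 8(12.011) + 17(1.008) + 18.998
    = 96.088 + 17.136 + 18.998 = 132.222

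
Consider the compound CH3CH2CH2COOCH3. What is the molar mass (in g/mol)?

102.13 g/mol

Atom tally by fragment:
  CH3 → C:1 H:3
  CH2 → C:1 H:2
  CH2COOCH3 → C:3 H:5 O:2
Element totals:
  C: 5
  H: 10
  O: 2
Molecular formula: C5H10O2.
  M = 5(12.011) + 10(1.008) + 2(15.999)
    = 60.055 + 10.080 + 31.998 = 102.133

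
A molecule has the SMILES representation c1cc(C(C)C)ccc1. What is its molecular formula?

Atom tally by fragment:
  benzene ring core → C:6 H:6
  (− 1 ring H displaced by substituents)
  + CH(CH3)2 → C:3 H:7
Element totals:
  C: 9
  H: 12

C9H12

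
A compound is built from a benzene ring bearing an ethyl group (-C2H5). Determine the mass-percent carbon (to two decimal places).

Atom tally by fragment:
  benzene ring core → C:6 H:6
  (− 1 ring H displaced by substituents)
  + C2H5 → C:2 H:5
Element totals:
  C: 8
  H: 10
Molecular formula: C8H10.
Molar mass = 106.168 g/mol.
Mass from C: 8 × 12.011 = 96.088 g/mol.
%C = 96.088 / 106.168 × 100 = 90.51%.

90.51%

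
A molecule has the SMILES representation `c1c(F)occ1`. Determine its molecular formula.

Atom tally by fragment:
  furan ring core → C:4 H:4 O:1
  (− 1 ring H displaced by substituents)
  + F → F:1
Element totals:
  C: 4
  H: 3
  F: 1
  O: 1

C4H3FO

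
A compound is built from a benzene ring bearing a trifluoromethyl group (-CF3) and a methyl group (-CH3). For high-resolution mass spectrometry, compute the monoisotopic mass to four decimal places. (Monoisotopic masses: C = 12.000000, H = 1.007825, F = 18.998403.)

Atom tally by fragment:
  benzene ring core → C:6 H:6
  (− 2 ring H displaced by substituents)
  + CF3 → C:1 F:3
  + CH3 → C:1 H:3
Element totals:
  C: 8
  H: 7
  F: 3
Molecular formula: C8H7F3.
  M = 8(12.0) + 7(1.007825) + 3(18.998403)
    = 96.000000 + 7.054775 + 56.995209 = 160.049984

160.0500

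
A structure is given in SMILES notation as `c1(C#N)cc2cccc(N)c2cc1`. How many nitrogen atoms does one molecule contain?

2

Atom tally by fragment:
  naphthalene ring system core → C:10 H:8
  (− 2 ring H displaced by substituents)
  + CN → C:1 N:1
  + NH2 → N:1 H:2
Element totals:
  C: 11
  H: 8
  N: 2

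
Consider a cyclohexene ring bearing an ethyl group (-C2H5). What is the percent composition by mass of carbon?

87.19%

Atom tally by fragment:
  cyclohexene ring core → C:6 H:10
  (− 1 ring H displaced by substituents)
  + C2H5 → C:2 H:5
Element totals:
  C: 8
  H: 14
Molecular formula: C8H14.
Molar mass = 110.200 g/mol.
Mass from C: 8 × 12.011 = 96.088 g/mol.
%C = 96.088 / 110.200 × 100 = 87.19%.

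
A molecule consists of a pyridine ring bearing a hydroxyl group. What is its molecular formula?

Atom tally by fragment:
  pyridine ring core → C:5 H:5 N:1
  (− 1 ring H displaced by substituents)
  + OH → O:1 H:1
Element totals:
  C: 5
  H: 5
  N: 1
  O: 1

C5H5NO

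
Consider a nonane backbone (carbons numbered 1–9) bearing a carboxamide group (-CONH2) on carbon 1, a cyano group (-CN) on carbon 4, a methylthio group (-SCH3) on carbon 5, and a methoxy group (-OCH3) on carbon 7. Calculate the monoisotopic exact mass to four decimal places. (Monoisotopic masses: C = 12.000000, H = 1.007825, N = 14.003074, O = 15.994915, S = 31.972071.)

272.1558

Atom tally by fragment:
  H2NOCCH2 → C:2 H:4 O:1 N:1
  CH2 → C:1 H:2
  CH2 → C:1 H:2
  CH(CN) → C:2 H:1 N:1
  CH(SCH3) → C:2 H:4 S:1
  CH2 → C:1 H:2
  CH(OCH3) → C:2 H:4 O:1
  CH2 → C:1 H:2
  CH3 → C:1 H:3
Element totals:
  C: 13
  H: 24
  N: 2
  O: 2
  S: 1
Molecular formula: C13H24N2O2S.
  M = 13(12.0) + 24(1.007825) + 2(14.003074) + 2(15.994915) + 31.972071
    = 156.000000 + 24.187800 + 28.006148 + 31.989830 + 31.972071 = 272.155849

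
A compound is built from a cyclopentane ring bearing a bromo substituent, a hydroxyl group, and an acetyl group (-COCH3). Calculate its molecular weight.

Atom tally by fragment:
  cyclopentane ring core → C:5 H:10
  (− 3 ring H displaced by substituents)
  + Br → Br:1
  + OH → O:1 H:1
  + COCH3 → C:2 H:3 O:1
Element totals:
  C: 7
  H: 11
  Br: 1
  O: 2
Molecular formula: C7H11BrO2.
  M = 7(12.011) + 11(1.008) + 79.904 + 2(15.999)
    = 84.077 + 11.088 + 79.904 + 31.998 = 207.067

207.07 g/mol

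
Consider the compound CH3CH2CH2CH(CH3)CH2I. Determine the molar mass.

Element totals:
  C: 6
  H: 13
  I: 1
Molecular formula: C6H13I.
  M = 6(12.011) + 13(1.008) + 126.904
    = 72.066 + 13.104 + 126.904 = 212.074

212.07 g/mol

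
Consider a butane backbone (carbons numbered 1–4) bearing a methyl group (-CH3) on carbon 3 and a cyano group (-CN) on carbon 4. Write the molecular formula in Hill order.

C6H11N

Atom tally by fragment:
  CH3 → C:1 H:3
  CH2 → C:1 H:2
  CH(CH3) → C:2 H:4
  CH2CN → C:2 H:2 N:1
Element totals:
  C: 6
  H: 11
  N: 1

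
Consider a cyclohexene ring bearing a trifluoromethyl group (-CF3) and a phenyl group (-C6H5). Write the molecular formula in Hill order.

Atom tally by fragment:
  cyclohexene ring core → C:6 H:10
  (− 2 ring H displaced by substituents)
  + CF3 → C:1 F:3
  + C6H5 → C:6 H:5
Element totals:
  C: 13
  H: 13
  F: 3

C13H13F3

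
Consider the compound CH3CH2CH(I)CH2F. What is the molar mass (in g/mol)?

202.01 g/mol

Atom tally by fragment:
  CH3 → C:1 H:3
  CH2 → C:1 H:2
  CH(I) → C:1 H:1 I:1
  CH2F → C:1 H:2 F:1
Element totals:
  C: 4
  H: 8
  F: 1
  I: 1
Molecular formula: C4H8FI.
  M = 4(12.011) + 8(1.008) + 18.998 + 126.904
    = 48.044 + 8.064 + 18.998 + 126.904 = 202.010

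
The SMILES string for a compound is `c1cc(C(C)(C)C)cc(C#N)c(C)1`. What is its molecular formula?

Atom tally by fragment:
  benzene ring core → C:6 H:6
  (− 3 ring H displaced by substituents)
  + C(CH3)3 → C:4 H:9
  + CN → C:1 N:1
  + CH3 → C:1 H:3
Element totals:
  C: 12
  H: 15
  N: 1

C12H15N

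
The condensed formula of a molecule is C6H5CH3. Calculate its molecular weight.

92.14 g/mol

Atom tally by fragment:
  benzene ring core → C:6 H:6
  (− 1 ring H displaced by substituents)
  + CH3 → C:1 H:3
Element totals:
  C: 7
  H: 8
Molecular formula: C7H8.
  M = 7(12.011) + 8(1.008)
    = 84.077 + 8.064 = 92.141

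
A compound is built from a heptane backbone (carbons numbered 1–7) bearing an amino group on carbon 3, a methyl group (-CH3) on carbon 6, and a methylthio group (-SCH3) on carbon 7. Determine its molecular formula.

Atom tally by fragment:
  CH3 → C:1 H:3
  CH2 → C:1 H:2
  CH(NH2) → C:1 H:3 N:1
  CH2 → C:1 H:2
  CH2 → C:1 H:2
  CH(CH3) → C:2 H:4
  CH2SCH3 → C:2 H:5 S:1
Element totals:
  C: 9
  H: 21
  N: 1
  S: 1

C9H21NS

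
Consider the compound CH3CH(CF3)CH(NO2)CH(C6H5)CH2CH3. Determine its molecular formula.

C13H16F3NO2

Atom tally by fragment:
  CH3 → C:1 H:3
  CH(CF3) → C:2 H:1 F:3
  CH(NO2) → C:1 H:1 N:1 O:2
  CH(C6H5) → C:7 H:6
  CH2 → C:1 H:2
  CH3 → C:1 H:3
Element totals:
  C: 13
  H: 16
  F: 3
  N: 1
  O: 2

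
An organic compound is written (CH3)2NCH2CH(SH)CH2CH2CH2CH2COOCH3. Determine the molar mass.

219.34 g/mol

Atom tally by fragment:
  (CH3)2NCH2 → C:3 H:8 N:1
  CH(SH) → C:1 H:2 S:1
  CH2 → C:1 H:2
  CH2 → C:1 H:2
  CH2 → C:1 H:2
  CH2COOCH3 → C:3 H:5 O:2
Element totals:
  C: 10
  H: 21
  N: 1
  O: 2
  S: 1
Molecular formula: C10H21NO2S.
  M = 10(12.011) + 21(1.008) + 14.007 + 2(15.999) + 32.06
    = 120.110 + 21.168 + 14.007 + 31.998 + 32.060 = 219.343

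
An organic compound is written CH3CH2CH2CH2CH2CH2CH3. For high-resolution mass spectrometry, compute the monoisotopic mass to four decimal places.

100.1252

Element totals:
  C: 7
  H: 16
Molecular formula: C7H16.
  M = 7(12.0) + 16(1.007825)
    = 84.000000 + 16.125200 = 100.125200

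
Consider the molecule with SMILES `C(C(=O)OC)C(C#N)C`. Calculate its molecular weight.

Atom tally by fragment:
  CH3OOCCH2 → C:3 H:5 O:2
  CH(CN) → C:2 H:1 N:1
  CH3 → C:1 H:3
Element totals:
  C: 6
  H: 9
  N: 1
  O: 2
Molecular formula: C6H9NO2.
  M = 6(12.011) + 9(1.008) + 14.007 + 2(15.999)
    = 72.066 + 9.072 + 14.007 + 31.998 = 127.143

127.14 g/mol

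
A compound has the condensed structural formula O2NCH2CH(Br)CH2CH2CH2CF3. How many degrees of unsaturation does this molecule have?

1

Atom tally by fragment:
  O2NCH2 → C:1 H:2 N:1 O:2
  CH(Br) → C:1 H:1 Br:1
  CH2 → C:1 H:2
  CH2 → C:1 H:2
  CH2CF3 → C:2 H:2 F:3
Element totals:
  C: 6
  H: 9
  Br: 1
  F: 3
  N: 1
  O: 2
Molecular formula: C6H9BrF3NO2.
DoU = (2C + 2 + N − H − X) / 2 = (2·6 + 2 + 1 − 9 − 4) / 2 = 1.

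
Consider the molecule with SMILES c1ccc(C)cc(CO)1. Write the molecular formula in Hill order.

C8H10O

Atom tally by fragment:
  benzene ring core → C:6 H:6
  (− 2 ring H displaced by substituents)
  + CH3 → C:1 H:3
  + CH2OH → C:1 H:3 O:1
Element totals:
  C: 8
  H: 10
  O: 1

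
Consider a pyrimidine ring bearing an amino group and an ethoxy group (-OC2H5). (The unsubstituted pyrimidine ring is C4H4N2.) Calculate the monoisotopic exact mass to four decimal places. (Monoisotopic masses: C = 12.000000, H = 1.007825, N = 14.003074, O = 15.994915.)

139.0746

Atom tally by fragment:
  pyrimidine ring core → C:4 H:4 N:2
  (− 2 ring H displaced by substituents)
  + NH2 → N:1 H:2
  + OC2H5 → C:2 H:5 O:1
Element totals:
  C: 6
  H: 9
  N: 3
  O: 1
Molecular formula: C6H9N3O.
  M = 6(12.0) + 9(1.007825) + 3(14.003074) + 15.994915
    = 72.000000 + 9.070425 + 42.009222 + 15.994915 = 139.074562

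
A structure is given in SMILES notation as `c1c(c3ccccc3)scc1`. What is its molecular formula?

Atom tally by fragment:
  thiophene ring core → C:4 H:4 S:1
  (− 1 ring H displaced by substituents)
  + C6H5 → C:6 H:5
Element totals:
  C: 10
  H: 8
  S: 1

C10H8S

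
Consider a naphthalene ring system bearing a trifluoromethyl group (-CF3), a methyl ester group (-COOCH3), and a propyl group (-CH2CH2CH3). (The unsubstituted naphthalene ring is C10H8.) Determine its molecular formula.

Atom tally by fragment:
  naphthalene ring system core → C:10 H:8
  (− 3 ring H displaced by substituents)
  + CF3 → C:1 F:3
  + COOCH3 → C:2 H:3 O:2
  + CH2CH2CH3 → C:3 H:7
Element totals:
  C: 16
  H: 15
  F: 3
  O: 2

C16H15F3O2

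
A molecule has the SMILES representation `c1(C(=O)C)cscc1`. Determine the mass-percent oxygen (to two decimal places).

12.68%

Atom tally by fragment:
  thiophene ring core → C:4 H:4 S:1
  (− 1 ring H displaced by substituents)
  + COCH3 → C:2 H:3 O:1
Element totals:
  C: 6
  H: 6
  O: 1
  S: 1
Molecular formula: C6H6OS.
Molar mass = 126.173 g/mol.
Mass from O: 1 × 15.999 = 15.999 g/mol.
%O = 15.999 / 126.173 × 100 = 12.68%.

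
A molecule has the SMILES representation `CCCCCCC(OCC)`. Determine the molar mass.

144.26 g/mol

Atom tally by fragment:
  CH3 → C:1 H:3
  CH2 → C:1 H:2
  CH2 → C:1 H:2
  CH2 → C:1 H:2
  CH2 → C:1 H:2
  CH2 → C:1 H:2
  CH2OC2H5 → C:3 H:7 O:1
Element totals:
  C: 9
  H: 20
  O: 1
Molecular formula: C9H20O.
  M = 9(12.011) + 20(1.008) + 15.999
    = 108.099 + 20.160 + 15.999 = 144.258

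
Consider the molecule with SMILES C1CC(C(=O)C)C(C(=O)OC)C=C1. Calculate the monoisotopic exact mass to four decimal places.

Atom tally by fragment:
  cyclohexene ring core → C:6 H:10
  (− 2 ring H displaced by substituents)
  + COCH3 → C:2 H:3 O:1
  + COOCH3 → C:2 H:3 O:2
Element totals:
  C: 10
  H: 14
  O: 3
Molecular formula: C10H14O3.
  M = 10(12.0) + 14(1.007825) + 3(15.994915)
    = 120.000000 + 14.109550 + 47.984745 = 182.094295

182.0943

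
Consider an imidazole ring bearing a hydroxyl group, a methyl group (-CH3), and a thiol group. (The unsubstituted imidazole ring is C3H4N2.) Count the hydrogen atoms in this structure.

6

Atom tally by fragment:
  imidazole ring core → C:3 H:4 N:2
  (− 3 ring H displaced by substituents)
  + OH → O:1 H:1
  + CH3 → C:1 H:3
  + SH → S:1 H:1
Element totals:
  C: 4
  H: 6
  N: 2
  O: 1
  S: 1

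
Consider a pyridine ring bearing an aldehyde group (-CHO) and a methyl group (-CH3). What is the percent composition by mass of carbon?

Atom tally by fragment:
  pyridine ring core → C:5 H:5 N:1
  (− 2 ring H displaced by substituents)
  + CHO → C:1 H:1 O:1
  + CH3 → C:1 H:3
Element totals:
  C: 7
  H: 7
  N: 1
  O: 1
Molecular formula: C7H7NO.
Molar mass = 121.139 g/mol.
Mass from C: 7 × 12.011 = 84.077 g/mol.
%C = 84.077 / 121.139 × 100 = 69.41%.

69.41%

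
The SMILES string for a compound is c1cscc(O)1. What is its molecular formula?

Atom tally by fragment:
  thiophene ring core → C:4 H:4 S:1
  (− 1 ring H displaced by substituents)
  + OH → O:1 H:1
Element totals:
  C: 4
  H: 4
  O: 1
  S: 1

C4H4OS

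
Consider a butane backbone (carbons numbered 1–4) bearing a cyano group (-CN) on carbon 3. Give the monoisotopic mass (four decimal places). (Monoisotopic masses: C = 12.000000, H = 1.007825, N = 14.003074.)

Atom tally by fragment:
  CH3 → C:1 H:3
  CH2 → C:1 H:2
  CH(CN) → C:2 H:1 N:1
  CH3 → C:1 H:3
Element totals:
  C: 5
  H: 9
  N: 1
Molecular formula: C5H9N.
  M = 5(12.0) + 9(1.007825) + 14.003074
    = 60.000000 + 9.070425 + 14.003074 = 83.073499

83.0735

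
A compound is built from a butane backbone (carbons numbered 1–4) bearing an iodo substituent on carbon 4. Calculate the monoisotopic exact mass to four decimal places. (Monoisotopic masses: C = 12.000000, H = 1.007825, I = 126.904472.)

Atom tally by fragment:
  CH3 → C:1 H:3
  CH2 → C:1 H:2
  CH2 → C:1 H:2
  CH2I → C:1 H:2 I:1
Element totals:
  C: 4
  H: 9
  I: 1
Molecular formula: C4H9I.
  M = 4(12.0) + 9(1.007825) + 126.904472
    = 48.000000 + 9.070425 + 126.904472 = 183.974897

183.9749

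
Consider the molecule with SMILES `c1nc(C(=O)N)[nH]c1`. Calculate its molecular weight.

Atom tally by fragment:
  imidazole ring core → C:3 H:4 N:2
  (− 1 ring H displaced by substituents)
  + CONH2 → C:1 H:2 O:1 N:1
Element totals:
  C: 4
  H: 5
  N: 3
  O: 1
Molecular formula: C4H5N3O.
  M = 4(12.011) + 5(1.008) + 3(14.007) + 15.999
    = 48.044 + 5.040 + 42.021 + 15.999 = 111.104

111.10 g/mol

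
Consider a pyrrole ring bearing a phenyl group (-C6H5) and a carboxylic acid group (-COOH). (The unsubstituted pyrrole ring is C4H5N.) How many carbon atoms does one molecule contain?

11

Atom tally by fragment:
  pyrrole ring core → C:4 H:5 N:1
  (− 2 ring H displaced by substituents)
  + C6H5 → C:6 H:5
  + COOH → C:1 H:1 O:2
Element totals:
  C: 11
  H: 9
  N: 1
  O: 2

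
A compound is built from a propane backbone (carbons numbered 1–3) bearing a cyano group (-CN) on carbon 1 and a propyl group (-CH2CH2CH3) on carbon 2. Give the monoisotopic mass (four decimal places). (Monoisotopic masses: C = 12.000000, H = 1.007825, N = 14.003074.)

Atom tally by fragment:
  NCCH2 → C:2 H:2 N:1
  CH(CH2CH2CH3) → C:4 H:8
  CH3 → C:1 H:3
Element totals:
  C: 7
  H: 13
  N: 1
Molecular formula: C7H13N.
  M = 7(12.0) + 13(1.007825) + 14.003074
    = 84.000000 + 13.101725 + 14.003074 = 111.104799

111.1048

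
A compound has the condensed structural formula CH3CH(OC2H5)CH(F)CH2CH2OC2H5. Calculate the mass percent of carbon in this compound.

60.65%

Element totals:
  C: 9
  H: 19
  F: 1
  O: 2
Molecular formula: C9H19FO2.
Molar mass = 178.247 g/mol.
Mass from C: 9 × 12.011 = 108.099 g/mol.
%C = 108.099 / 178.247 × 100 = 60.65%.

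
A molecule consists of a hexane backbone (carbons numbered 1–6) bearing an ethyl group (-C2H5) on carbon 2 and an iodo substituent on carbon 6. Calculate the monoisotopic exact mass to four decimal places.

Atom tally by fragment:
  CH3 → C:1 H:3
  CH(C2H5) → C:3 H:6
  CH2 → C:1 H:2
  CH2 → C:1 H:2
  CH2 → C:1 H:2
  CH2I → C:1 H:2 I:1
Element totals:
  C: 8
  H: 17
  I: 1
Molecular formula: C8H17I.
  M = 8(12.0) + 17(1.007825) + 126.904472
    = 96.000000 + 17.133025 + 126.904472 = 240.037497

240.0375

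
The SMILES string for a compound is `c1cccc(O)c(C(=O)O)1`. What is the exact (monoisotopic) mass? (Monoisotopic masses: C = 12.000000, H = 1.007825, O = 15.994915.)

138.0317

Atom tally by fragment:
  benzene ring core → C:6 H:6
  (− 2 ring H displaced by substituents)
  + OH → O:1 H:1
  + COOH → C:1 H:1 O:2
Element totals:
  C: 7
  H: 6
  O: 3
Molecular formula: C7H6O3.
  M = 7(12.0) + 6(1.007825) + 3(15.994915)
    = 84.000000 + 6.046950 + 47.984745 = 138.031695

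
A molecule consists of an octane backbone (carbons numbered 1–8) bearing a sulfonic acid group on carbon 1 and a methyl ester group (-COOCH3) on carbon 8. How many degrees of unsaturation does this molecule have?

1

Atom tally by fragment:
  HO3SCH2 → C:1 H:3 S:1 O:3
  CH2 → C:1 H:2
  CH2 → C:1 H:2
  CH2 → C:1 H:2
  CH2 → C:1 H:2
  CH2 → C:1 H:2
  CH2 → C:1 H:2
  CH2COOCH3 → C:3 H:5 O:2
Element totals:
  C: 10
  H: 20
  O: 5
  S: 1
Molecular formula: C10H20O5S.
DoU = (2C + 2 + N − H − X) / 2 = (2·10 + 2 + 0 − 20 − 0) / 2 = 1.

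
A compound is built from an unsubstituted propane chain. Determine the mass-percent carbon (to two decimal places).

81.71%

Atom tally by fragment:
  CH3 → C:1 H:3
  CH2 → C:1 H:2
  CH3 → C:1 H:3
Element totals:
  C: 3
  H: 8
Molecular formula: C3H8.
Molar mass = 44.097 g/mol.
Mass from C: 3 × 12.011 = 36.033 g/mol.
%C = 36.033 / 44.097 × 100 = 81.71%.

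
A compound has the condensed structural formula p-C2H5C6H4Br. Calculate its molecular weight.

Element totals:
  C: 8
  H: 9
  Br: 1
Molecular formula: C8H9Br.
  M = 8(12.011) + 9(1.008) + 79.904
    = 96.088 + 9.072 + 79.904 = 185.064

185.06 g/mol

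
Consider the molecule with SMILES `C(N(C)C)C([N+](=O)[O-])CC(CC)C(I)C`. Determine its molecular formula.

Atom tally by fragment:
  (CH3)2NCH2 → C:3 H:8 N:1
  CH(NO2) → C:1 H:1 N:1 O:2
  CH2 → C:1 H:2
  CH(C2H5) → C:3 H:6
  CH(I) → C:1 H:1 I:1
  CH3 → C:1 H:3
Element totals:
  C: 10
  H: 21
  I: 1
  N: 2
  O: 2

C10H21IN2O2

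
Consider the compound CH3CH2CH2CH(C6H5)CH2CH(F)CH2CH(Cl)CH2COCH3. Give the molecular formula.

C17H24ClFO

Atom tally by fragment:
  CH3 → C:1 H:3
  CH2 → C:1 H:2
  CH2 → C:1 H:2
  CH(C6H5) → C:7 H:6
  CH2 → C:1 H:2
  CH(F) → C:1 H:1 F:1
  CH2 → C:1 H:2
  CH(Cl) → C:1 H:1 Cl:1
  CH2COCH3 → C:3 H:5 O:1
Element totals:
  C: 17
  H: 24
  Cl: 1
  F: 1
  O: 1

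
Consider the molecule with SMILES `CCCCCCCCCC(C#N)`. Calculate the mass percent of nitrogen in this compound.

Atom tally by fragment:
  CH3 → C:1 H:3
  CH2 → C:1 H:2
  CH2 → C:1 H:2
  CH2 → C:1 H:2
  CH2 → C:1 H:2
  CH2 → C:1 H:2
  CH2 → C:1 H:2
  CH2 → C:1 H:2
  CH2 → C:1 H:2
  CH2CN → C:2 H:2 N:1
Element totals:
  C: 11
  H: 21
  N: 1
Molecular formula: C11H21N.
Molar mass = 167.296 g/mol.
Mass from N: 1 × 14.007 = 14.007 g/mol.
%N = 14.007 / 167.296 × 100 = 8.37%.

8.37%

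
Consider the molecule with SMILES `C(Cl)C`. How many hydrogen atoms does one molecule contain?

Atom tally by fragment:
  ClCH2 → C:1 H:2 Cl:1
  CH3 → C:1 H:3
Element totals:
  C: 2
  H: 5
  Cl: 1

5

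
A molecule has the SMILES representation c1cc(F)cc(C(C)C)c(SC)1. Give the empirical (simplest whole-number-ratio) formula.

Atom tally by fragment:
  benzene ring core → C:6 H:6
  (− 3 ring H displaced by substituents)
  + F → F:1
  + CH(CH3)2 → C:3 H:7
  + SCH3 → C:1 H:3 S:1
Element totals:
  C: 10
  H: 13
  F: 1
  S: 1
Molecular formula: C10H13FS.
gcd of subscripts (10, 1, 13, 1) = 1, so the empirical formula equals the molecular formula.

C10H13FS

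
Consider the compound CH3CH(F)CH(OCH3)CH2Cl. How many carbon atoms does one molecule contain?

Element totals:
  C: 5
  H: 10
  Cl: 1
  F: 1
  O: 1

5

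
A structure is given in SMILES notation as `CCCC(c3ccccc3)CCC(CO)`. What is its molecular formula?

Atom tally by fragment:
  CH3 → C:1 H:3
  CH2 → C:1 H:2
  CH2 → C:1 H:2
  CH(C6H5) → C:7 H:6
  CH2 → C:1 H:2
  CH2 → C:1 H:2
  CH2CH2OH → C:2 H:5 O:1
Element totals:
  C: 14
  H: 22
  O: 1

C14H22O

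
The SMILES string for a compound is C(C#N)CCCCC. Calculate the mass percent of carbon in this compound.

75.62%

Atom tally by fragment:
  NCCH2 → C:2 H:2 N:1
  CH2 → C:1 H:2
  CH2 → C:1 H:2
  CH2 → C:1 H:2
  CH2 → C:1 H:2
  CH3 → C:1 H:3
Element totals:
  C: 7
  H: 13
  N: 1
Molecular formula: C7H13N.
Molar mass = 111.188 g/mol.
Mass from C: 7 × 12.011 = 84.077 g/mol.
%C = 84.077 / 111.188 × 100 = 75.62%.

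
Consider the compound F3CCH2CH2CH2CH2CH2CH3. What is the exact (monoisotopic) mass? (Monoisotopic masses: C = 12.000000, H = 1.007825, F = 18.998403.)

Atom tally by fragment:
  F3CCH2 → C:2 H:2 F:3
  CH2 → C:1 H:2
  CH2 → C:1 H:2
  CH2 → C:1 H:2
  CH2 → C:1 H:2
  CH3 → C:1 H:3
Element totals:
  C: 7
  H: 13
  F: 3
Molecular formula: C7H13F3.
  M = 7(12.0) + 13(1.007825) + 3(18.998403)
    = 84.000000 + 13.101725 + 56.995209 = 154.096934

154.0969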